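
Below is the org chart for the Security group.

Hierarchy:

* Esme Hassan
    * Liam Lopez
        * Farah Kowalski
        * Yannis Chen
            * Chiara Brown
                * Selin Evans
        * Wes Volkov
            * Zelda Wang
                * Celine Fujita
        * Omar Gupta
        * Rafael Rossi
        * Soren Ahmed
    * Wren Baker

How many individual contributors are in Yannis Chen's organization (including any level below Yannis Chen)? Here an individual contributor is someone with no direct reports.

The only person in Yannis Chen's organization with no one reporting to them is Selin Evans. That is 1.

1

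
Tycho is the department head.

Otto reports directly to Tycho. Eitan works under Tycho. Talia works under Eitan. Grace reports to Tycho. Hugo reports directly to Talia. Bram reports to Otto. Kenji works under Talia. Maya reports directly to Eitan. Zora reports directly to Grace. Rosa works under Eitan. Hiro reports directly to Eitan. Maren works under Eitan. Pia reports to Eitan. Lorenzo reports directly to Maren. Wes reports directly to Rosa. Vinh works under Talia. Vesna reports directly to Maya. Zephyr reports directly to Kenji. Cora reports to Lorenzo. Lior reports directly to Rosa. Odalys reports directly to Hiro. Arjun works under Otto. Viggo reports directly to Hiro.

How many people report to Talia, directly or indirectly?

Talia directly manages Hugo, Kenji, Vinh. Hugo has no reports. Under Kenji: Zephyr (1). Vinh has no reports. So Talia's organization is 3 direct reports plus everyone under them: 1 + 2 + 1 = 4.

4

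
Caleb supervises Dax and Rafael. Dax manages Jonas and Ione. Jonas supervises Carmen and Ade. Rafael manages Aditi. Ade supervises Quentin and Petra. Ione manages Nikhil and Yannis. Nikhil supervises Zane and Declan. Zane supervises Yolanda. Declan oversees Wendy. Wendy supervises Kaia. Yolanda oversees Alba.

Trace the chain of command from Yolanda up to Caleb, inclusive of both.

Yolanda reports to Zane. Zane reports to Nikhil. Nikhil reports to Ione. Ione reports to Dax. Dax reports to Caleb. Caleb is at the top.

Yolanda -> Zane -> Nikhil -> Ione -> Dax -> Caleb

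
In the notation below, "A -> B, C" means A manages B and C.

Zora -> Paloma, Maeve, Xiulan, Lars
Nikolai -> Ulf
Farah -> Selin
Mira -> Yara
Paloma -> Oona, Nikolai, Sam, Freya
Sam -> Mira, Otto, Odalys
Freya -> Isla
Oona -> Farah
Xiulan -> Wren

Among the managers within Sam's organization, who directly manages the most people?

Direct-report counts within Sam's organization: Sam has 3; Mira has 1. The largest is 3, held by Sam.

Sam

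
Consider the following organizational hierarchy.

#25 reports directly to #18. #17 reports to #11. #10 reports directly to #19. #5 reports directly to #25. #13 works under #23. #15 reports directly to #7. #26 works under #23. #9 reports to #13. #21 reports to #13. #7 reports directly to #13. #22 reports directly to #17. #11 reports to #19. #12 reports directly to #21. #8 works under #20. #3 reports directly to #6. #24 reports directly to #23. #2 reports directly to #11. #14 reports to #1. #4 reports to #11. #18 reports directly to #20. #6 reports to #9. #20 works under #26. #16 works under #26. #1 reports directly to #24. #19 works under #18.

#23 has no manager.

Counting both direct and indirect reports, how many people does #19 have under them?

#19 directly manages #11, #10. Under #11: #2, #4, #17, #22 (4). #10 has no reports. So #19's organization is 2 direct reports plus everyone under them: 5 + 1 = 6.

6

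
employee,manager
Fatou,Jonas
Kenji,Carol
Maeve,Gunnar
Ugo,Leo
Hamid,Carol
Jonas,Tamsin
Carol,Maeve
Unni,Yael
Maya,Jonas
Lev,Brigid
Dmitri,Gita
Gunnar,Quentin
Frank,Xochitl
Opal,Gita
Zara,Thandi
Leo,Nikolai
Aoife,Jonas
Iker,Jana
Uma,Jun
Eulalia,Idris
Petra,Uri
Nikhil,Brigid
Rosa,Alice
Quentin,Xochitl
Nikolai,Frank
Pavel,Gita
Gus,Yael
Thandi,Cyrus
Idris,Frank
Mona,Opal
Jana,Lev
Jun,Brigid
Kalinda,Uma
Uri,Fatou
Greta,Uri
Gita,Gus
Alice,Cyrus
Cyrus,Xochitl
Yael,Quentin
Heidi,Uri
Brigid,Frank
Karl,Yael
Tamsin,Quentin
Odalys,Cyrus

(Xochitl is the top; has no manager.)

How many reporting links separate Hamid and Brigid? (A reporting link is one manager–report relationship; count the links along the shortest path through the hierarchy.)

Hamid is 5 levels below Xochitl, and Brigid is 2 levels below Xochitl (their lowest common manager). The shortest path runs up from Hamid to Xochitl and back down to Brigid: 5 + 2 = 7 links.

7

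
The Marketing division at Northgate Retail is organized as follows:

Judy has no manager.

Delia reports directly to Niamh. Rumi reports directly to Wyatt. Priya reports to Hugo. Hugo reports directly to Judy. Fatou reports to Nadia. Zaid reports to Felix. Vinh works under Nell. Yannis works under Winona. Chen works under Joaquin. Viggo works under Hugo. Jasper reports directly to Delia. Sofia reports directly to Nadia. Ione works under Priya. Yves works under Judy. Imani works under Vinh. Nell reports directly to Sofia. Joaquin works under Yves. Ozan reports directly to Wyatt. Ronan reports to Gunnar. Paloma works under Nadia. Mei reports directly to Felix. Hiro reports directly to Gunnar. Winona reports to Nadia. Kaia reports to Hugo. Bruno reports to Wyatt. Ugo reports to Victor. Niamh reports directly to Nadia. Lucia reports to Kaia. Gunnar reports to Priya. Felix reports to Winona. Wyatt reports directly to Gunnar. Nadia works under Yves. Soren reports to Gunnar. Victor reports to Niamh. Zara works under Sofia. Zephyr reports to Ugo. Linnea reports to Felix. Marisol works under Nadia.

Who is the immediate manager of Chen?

Chen reports directly to Joaquin.

Joaquin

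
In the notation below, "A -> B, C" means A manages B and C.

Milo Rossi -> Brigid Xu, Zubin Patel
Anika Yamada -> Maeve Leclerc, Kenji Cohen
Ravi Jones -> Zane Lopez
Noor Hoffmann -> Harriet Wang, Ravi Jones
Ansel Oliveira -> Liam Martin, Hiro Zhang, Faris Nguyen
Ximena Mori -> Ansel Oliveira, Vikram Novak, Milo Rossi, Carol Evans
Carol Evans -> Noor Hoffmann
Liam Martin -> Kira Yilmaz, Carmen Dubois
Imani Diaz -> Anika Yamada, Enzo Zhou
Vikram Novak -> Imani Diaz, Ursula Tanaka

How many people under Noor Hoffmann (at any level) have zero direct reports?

2

The people in Noor Hoffmann's organization with no one reporting to them are Zane Lopez, Harriet Wang. That is 2.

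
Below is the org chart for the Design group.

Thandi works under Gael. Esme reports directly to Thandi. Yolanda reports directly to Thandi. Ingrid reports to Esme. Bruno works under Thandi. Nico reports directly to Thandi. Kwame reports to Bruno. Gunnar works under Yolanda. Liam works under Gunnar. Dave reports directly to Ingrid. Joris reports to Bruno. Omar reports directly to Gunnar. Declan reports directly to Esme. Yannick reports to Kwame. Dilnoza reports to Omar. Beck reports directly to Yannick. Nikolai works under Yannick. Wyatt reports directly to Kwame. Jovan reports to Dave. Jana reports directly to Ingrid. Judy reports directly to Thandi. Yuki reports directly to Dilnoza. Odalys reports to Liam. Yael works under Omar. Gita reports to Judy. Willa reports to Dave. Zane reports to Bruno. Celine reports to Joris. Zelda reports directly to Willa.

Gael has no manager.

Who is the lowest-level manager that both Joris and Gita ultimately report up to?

Thandi

Joris's chain of managers is Bruno, Thandi, Gael. Gita's chain of managers is Judy, Thandi, Gael. The first manager that appears in both chains is Thandi.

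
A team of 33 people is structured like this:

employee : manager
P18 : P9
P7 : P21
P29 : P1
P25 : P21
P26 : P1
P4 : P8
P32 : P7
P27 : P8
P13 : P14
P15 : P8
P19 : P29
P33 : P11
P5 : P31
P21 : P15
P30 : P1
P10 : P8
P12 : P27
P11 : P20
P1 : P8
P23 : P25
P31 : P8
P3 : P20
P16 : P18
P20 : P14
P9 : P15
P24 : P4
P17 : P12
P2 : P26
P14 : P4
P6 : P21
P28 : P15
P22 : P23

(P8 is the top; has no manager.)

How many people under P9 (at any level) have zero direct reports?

1

The only person in P9's organization with no one reporting to them is P16. That is 1.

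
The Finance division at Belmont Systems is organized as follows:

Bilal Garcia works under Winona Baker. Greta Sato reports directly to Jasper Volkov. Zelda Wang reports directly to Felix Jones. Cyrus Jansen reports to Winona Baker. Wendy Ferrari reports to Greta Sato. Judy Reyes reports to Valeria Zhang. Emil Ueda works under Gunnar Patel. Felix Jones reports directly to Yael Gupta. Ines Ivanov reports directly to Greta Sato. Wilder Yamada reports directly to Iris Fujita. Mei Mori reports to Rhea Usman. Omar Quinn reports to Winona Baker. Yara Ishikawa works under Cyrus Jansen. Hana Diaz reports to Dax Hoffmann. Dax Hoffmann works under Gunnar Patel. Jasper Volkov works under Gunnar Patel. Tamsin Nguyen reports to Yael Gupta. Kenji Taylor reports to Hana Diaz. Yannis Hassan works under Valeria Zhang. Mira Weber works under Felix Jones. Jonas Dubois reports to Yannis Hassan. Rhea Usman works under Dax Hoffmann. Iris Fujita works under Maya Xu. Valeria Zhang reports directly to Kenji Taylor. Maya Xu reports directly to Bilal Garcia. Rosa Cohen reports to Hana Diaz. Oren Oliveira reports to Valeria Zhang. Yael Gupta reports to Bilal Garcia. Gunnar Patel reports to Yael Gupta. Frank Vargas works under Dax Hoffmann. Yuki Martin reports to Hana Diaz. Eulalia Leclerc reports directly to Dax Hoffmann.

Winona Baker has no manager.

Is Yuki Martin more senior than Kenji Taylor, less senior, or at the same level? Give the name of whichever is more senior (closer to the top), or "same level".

same level

Both Yuki Martin and Kenji Taylor are 6 levels below Winona Baker.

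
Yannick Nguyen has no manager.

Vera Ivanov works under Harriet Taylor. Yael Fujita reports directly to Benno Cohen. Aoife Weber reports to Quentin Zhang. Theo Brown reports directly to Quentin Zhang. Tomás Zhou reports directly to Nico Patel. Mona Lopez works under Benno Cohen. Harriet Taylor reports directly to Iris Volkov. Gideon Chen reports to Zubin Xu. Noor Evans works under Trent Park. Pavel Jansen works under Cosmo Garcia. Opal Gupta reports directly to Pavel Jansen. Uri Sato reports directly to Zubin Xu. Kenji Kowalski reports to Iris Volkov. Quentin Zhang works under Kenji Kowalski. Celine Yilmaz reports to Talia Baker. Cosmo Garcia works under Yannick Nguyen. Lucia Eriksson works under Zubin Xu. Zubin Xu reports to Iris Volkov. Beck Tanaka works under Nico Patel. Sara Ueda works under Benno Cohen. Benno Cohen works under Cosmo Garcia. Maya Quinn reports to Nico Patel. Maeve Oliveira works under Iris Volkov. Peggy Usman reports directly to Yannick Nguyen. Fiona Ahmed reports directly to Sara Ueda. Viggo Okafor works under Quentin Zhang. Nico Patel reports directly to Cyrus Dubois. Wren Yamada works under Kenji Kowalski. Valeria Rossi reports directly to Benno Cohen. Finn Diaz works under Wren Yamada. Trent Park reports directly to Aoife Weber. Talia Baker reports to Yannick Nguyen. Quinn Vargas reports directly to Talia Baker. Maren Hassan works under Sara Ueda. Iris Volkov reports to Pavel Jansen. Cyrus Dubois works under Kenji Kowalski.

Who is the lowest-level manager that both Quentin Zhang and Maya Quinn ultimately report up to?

Quentin Zhang's chain of managers is Kenji Kowalski, Iris Volkov, Pavel Jansen, Cosmo Garcia, Yannick Nguyen. Maya Quinn's chain of managers is Nico Patel, Cyrus Dubois, Kenji Kowalski, Iris Volkov, Pavel Jansen, Cosmo Garcia, Yannick Nguyen. The first manager that appears in both chains is Kenji Kowalski.

Kenji Kowalski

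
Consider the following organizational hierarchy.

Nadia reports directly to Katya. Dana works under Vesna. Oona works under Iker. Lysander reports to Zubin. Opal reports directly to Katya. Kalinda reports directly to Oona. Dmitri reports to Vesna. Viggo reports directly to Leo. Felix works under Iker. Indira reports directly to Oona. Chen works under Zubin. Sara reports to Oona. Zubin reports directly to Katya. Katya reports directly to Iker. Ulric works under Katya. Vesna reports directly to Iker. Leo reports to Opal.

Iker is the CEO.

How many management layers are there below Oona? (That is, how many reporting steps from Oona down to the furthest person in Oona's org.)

1

The longest chain under Oona runs Oona → Sara, which is 1 level below Oona.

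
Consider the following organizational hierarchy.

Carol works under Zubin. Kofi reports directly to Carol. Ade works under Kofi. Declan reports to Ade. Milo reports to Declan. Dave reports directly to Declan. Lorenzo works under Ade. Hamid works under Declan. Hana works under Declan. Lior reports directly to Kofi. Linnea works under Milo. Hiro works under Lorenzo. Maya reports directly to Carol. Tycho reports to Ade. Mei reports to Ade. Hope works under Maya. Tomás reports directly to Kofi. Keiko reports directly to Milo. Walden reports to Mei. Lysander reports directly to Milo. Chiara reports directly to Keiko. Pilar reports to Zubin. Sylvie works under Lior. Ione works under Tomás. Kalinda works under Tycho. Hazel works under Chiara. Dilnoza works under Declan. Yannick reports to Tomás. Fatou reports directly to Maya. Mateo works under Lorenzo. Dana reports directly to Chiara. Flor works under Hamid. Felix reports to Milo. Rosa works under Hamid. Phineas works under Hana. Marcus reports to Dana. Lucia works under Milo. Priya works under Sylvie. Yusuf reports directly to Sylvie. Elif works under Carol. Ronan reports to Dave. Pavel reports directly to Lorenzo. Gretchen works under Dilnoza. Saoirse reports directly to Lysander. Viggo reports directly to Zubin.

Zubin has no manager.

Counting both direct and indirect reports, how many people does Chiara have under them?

Chiara directly manages Hazel, Dana. Hazel has no reports. Under Dana: Marcus (1). So Chiara's organization is 2 direct reports plus everyone under them: 1 + 2 = 3.

3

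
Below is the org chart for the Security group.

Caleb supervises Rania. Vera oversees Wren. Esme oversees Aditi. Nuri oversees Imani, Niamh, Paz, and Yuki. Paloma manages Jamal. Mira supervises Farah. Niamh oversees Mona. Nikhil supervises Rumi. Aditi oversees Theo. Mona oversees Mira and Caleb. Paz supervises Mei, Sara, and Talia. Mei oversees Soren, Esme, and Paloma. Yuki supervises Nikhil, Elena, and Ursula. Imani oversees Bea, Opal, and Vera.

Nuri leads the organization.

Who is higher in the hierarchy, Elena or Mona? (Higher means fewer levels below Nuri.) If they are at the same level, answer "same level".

Both Elena and Mona are 2 levels below Nuri.

same level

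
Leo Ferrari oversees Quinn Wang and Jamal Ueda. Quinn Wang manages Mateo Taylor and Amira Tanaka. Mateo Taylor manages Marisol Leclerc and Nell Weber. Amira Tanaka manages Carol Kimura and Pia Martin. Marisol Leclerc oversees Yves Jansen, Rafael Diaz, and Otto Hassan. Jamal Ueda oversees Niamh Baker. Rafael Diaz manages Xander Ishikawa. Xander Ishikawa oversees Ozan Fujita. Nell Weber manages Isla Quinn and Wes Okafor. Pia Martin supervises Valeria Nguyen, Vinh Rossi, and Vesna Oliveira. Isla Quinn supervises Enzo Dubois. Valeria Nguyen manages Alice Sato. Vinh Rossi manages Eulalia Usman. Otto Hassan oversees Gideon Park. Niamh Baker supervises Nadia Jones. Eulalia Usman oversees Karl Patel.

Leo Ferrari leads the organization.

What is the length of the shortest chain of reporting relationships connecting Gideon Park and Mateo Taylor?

3

Gideon Park is in Mateo Taylor's organization: the chain from Gideon Park up to Mateo Taylor is Gideon Park → Otto Hassan → Marisol Leclerc → Mateo Taylor, which is 3 links.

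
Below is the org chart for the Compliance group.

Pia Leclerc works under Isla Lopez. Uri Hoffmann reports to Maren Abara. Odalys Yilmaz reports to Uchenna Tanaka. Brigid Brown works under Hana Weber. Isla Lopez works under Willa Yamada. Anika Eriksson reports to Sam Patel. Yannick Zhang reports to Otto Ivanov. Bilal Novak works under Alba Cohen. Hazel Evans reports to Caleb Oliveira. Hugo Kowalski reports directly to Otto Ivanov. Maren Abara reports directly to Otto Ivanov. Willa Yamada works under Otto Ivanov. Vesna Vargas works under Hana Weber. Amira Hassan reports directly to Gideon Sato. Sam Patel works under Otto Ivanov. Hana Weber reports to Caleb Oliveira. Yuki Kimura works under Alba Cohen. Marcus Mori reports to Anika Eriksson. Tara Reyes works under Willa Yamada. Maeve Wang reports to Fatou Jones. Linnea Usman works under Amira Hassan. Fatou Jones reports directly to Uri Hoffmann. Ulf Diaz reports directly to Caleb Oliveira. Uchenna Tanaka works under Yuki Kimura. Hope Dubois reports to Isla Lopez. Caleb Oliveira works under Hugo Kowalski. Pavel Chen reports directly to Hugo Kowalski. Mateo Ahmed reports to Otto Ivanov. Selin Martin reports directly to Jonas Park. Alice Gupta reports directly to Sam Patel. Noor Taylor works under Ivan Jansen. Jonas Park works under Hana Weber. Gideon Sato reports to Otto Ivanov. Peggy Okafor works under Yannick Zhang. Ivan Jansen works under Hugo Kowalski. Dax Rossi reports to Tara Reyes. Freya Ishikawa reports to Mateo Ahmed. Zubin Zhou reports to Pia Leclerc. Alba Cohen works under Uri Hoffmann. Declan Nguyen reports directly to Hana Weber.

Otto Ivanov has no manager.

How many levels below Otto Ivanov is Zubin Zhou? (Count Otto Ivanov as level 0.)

4

Chain from Zubin Zhou up to Otto Ivanov: Zubin Zhou → Pia Leclerc → Isla Lopez → Willa Yamada → Otto Ivanov. That is 4 steps up, so Zubin Zhou is 4 levels below Otto Ivanov.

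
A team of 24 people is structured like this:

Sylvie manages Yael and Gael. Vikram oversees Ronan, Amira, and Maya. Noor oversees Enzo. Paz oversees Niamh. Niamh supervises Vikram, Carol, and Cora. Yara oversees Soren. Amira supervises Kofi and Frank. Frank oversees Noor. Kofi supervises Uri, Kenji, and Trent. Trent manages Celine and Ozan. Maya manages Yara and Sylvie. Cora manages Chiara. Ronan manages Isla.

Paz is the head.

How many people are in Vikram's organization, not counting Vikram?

18

Vikram directly manages Ronan, Amira, Maya. Under Ronan: Isla (1). Under Amira: Frank, Noor, Enzo, Kofi, Kenji, Uri, Trent, Ozan, Celine (9). Under Maya: Sylvie, Yael, Gael, Yara, Soren (5). So Vikram's organization is 3 direct reports plus everyone under them: 2 + 10 + 6 = 18.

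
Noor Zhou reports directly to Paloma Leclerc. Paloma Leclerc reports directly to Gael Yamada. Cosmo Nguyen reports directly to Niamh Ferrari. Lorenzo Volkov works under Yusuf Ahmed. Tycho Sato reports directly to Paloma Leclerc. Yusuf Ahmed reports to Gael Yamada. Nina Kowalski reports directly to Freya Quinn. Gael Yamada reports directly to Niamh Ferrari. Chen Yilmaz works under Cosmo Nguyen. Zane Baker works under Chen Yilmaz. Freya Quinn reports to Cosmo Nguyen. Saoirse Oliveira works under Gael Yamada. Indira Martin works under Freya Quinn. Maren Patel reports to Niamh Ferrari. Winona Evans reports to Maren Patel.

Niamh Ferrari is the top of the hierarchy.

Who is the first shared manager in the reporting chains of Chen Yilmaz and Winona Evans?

Chen Yilmaz's chain of managers is Cosmo Nguyen, Niamh Ferrari. Winona Evans's chain of managers is Maren Patel, Niamh Ferrari. The first manager that appears in both chains is Niamh Ferrari.

Niamh Ferrari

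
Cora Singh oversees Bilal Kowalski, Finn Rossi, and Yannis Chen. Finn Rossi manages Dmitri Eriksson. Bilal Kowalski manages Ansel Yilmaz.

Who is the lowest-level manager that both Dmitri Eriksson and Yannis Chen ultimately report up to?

Dmitri Eriksson's chain of managers is Finn Rossi, Cora Singh. Yannis Chen's chain of managers is Cora Singh. The first manager that appears in both chains is Cora Singh.

Cora Singh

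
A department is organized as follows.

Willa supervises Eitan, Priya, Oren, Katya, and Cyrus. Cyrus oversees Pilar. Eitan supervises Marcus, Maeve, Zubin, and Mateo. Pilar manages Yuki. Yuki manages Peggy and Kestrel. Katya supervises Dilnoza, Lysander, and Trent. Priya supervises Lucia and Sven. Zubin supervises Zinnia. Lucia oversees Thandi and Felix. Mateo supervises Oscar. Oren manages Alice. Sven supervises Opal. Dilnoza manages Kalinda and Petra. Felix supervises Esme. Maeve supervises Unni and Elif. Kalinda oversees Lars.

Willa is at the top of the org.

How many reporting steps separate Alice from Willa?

2

Chain from Alice up to Willa: Alice → Oren → Willa. That is 2 steps up, so Alice is 2 levels below Willa.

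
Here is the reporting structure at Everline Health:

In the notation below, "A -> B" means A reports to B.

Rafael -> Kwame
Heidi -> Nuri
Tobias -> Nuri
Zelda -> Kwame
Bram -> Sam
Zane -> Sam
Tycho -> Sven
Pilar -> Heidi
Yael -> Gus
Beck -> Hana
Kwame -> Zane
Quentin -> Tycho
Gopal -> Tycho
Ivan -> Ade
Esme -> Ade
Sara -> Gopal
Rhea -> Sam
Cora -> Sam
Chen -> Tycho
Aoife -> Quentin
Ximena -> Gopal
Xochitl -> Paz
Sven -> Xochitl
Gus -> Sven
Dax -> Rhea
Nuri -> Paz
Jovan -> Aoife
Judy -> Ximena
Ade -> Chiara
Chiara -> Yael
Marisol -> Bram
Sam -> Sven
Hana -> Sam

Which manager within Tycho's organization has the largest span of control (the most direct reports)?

Direct-report counts within Tycho's organization: Tycho has 3; Gopal has 2; Ximena has 1; Quentin has 1; Aoife has 1. The largest is 3, held by Tycho.

Tycho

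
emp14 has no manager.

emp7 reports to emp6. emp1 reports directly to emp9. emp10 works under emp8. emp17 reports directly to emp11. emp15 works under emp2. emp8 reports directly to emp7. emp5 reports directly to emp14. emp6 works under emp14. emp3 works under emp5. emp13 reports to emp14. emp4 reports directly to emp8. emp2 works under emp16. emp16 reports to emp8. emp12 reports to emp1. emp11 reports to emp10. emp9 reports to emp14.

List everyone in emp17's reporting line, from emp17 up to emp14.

emp17 -> emp11 -> emp10 -> emp8 -> emp7 -> emp6 -> emp14

emp17 reports to emp11. emp11 reports to emp10. emp10 reports to emp8. emp8 reports to emp7. emp7 reports to emp6. emp6 reports to emp14. emp14 is at the top.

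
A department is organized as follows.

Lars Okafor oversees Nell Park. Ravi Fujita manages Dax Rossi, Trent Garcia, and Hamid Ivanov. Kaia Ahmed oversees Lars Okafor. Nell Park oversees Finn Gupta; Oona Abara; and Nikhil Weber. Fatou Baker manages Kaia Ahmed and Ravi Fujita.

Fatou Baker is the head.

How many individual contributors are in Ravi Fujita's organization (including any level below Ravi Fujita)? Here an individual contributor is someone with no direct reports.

3

The people in Ravi Fujita's organization with no one reporting to them are Trent Garcia, Hamid Ivanov, Dax Rossi. That is 3.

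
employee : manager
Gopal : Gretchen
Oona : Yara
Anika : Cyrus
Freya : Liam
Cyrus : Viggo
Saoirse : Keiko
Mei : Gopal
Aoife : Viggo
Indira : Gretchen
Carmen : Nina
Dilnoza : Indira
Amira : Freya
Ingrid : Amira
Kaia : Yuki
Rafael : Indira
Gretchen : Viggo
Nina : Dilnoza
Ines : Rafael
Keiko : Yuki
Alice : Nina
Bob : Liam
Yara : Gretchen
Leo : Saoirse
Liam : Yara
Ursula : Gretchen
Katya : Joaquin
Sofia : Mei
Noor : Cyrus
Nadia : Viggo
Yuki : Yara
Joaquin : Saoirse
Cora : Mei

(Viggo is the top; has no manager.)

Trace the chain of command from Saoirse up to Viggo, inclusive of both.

Saoirse reports to Keiko. Keiko reports to Yuki. Yuki reports to Yara. Yara reports to Gretchen. Gretchen reports to Viggo. Viggo is at the top.

Saoirse -> Keiko -> Yuki -> Yara -> Gretchen -> Viggo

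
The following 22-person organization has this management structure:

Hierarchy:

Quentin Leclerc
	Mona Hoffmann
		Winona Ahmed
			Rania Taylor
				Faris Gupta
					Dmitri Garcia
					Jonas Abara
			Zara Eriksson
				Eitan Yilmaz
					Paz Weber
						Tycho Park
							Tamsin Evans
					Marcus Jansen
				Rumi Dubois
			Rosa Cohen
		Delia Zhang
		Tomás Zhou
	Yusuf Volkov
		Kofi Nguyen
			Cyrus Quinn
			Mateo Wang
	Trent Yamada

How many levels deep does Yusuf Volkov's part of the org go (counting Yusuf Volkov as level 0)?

2

The longest chain under Yusuf Volkov runs Yusuf Volkov → Kofi Nguyen → Mateo Wang, which is 2 levels below Yusuf Volkov.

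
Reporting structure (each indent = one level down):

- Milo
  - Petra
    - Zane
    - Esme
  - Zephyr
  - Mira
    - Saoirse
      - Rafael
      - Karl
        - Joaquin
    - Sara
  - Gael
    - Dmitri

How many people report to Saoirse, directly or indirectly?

3

Saoirse directly manages Rafael, Karl. Rafael has no reports. Under Karl: Joaquin (1). So Saoirse's organization is 2 direct reports plus everyone under them: 1 + 2 = 3.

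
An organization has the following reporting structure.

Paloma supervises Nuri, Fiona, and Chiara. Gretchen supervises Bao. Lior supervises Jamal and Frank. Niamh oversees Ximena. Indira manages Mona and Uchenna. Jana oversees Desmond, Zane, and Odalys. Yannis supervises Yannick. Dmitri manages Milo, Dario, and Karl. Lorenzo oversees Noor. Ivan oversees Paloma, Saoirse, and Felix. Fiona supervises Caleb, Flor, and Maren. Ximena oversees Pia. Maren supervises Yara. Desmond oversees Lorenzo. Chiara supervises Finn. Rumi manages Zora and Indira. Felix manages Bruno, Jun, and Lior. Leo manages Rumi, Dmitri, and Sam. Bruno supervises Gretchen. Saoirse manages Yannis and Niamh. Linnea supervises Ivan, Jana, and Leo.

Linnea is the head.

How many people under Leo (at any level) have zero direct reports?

7

The people in Leo's organization with no one reporting to them are Sam, Karl, Dario, Milo, Uchenna, Mona, Zora. That is 7.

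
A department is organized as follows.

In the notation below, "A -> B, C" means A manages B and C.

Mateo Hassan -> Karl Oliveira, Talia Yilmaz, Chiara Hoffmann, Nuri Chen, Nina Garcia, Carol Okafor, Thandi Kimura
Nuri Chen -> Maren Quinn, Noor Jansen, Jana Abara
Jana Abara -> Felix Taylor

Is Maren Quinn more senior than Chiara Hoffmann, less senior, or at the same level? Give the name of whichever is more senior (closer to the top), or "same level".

Maren Quinn is 2 levels below Mateo Hassan; Chiara Hoffmann is 1. Chiara Hoffmann is higher.

Chiara Hoffmann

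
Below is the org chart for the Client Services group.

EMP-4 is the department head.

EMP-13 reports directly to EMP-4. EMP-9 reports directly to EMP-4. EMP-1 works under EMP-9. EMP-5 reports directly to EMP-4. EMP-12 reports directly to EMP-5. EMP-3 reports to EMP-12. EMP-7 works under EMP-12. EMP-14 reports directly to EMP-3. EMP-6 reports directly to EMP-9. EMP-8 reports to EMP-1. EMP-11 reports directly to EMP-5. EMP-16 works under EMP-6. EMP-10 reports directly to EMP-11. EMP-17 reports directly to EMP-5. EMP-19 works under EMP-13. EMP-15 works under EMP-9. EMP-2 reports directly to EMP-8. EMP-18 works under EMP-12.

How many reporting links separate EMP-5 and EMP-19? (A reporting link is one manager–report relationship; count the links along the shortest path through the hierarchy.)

3

EMP-5 is 1 level below EMP-4, and EMP-19 is 2 levels below EMP-4 (their lowest common manager). The shortest path runs up from EMP-5 to EMP-4 and back down to EMP-19: 1 + 2 = 3 links.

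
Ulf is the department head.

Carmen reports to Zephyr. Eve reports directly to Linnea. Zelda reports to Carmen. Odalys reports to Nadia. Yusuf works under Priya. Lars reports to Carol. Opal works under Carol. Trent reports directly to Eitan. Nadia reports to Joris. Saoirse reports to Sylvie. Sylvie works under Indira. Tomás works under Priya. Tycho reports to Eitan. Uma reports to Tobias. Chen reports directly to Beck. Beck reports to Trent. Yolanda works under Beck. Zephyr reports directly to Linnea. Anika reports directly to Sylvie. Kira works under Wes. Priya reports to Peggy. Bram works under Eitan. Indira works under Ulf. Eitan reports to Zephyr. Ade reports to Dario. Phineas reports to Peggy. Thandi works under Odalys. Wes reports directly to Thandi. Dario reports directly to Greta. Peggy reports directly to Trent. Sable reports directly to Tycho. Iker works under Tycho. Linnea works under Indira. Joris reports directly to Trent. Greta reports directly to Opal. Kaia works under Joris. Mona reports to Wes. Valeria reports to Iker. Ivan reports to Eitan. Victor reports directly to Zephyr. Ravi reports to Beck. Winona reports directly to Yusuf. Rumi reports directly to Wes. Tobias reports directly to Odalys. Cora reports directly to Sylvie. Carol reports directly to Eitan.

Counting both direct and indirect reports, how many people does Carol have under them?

Carol directly manages Lars, Opal. Lars has no reports. Under Opal: Greta, Dario, Ade (3). So Carol's organization is 2 direct reports plus everyone under them: 1 + 4 = 5.

5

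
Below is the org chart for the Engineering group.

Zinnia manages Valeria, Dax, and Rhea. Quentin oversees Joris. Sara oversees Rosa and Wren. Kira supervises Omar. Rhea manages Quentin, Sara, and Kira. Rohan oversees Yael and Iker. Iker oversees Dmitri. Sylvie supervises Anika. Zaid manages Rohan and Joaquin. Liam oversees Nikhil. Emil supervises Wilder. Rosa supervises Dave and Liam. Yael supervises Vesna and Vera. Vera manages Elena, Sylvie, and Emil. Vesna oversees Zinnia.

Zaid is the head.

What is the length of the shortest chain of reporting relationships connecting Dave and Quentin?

Dave is 3 levels below Rhea, and Quentin is 1 level below Rhea (their lowest common manager). The shortest path runs up from Dave to Rhea and back down to Quentin: 3 + 1 = 4 links.

4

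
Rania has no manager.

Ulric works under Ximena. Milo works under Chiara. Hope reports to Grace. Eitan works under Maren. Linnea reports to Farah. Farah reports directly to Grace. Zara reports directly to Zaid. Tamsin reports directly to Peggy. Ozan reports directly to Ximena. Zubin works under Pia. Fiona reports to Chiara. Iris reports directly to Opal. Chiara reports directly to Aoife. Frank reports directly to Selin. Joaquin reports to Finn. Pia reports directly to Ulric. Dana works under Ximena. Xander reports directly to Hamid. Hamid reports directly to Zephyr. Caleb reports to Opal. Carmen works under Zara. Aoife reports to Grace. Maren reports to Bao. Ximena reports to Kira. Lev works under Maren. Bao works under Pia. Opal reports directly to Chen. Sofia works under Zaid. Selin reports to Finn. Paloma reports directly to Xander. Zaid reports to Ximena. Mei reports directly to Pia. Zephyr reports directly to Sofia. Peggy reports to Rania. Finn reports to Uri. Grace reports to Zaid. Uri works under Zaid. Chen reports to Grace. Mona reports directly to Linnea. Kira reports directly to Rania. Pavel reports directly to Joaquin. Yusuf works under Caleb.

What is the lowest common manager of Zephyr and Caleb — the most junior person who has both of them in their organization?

Zaid

Zephyr's chain of managers is Sofia, Zaid, Ximena, Kira, Rania. Caleb's chain of managers is Opal, Chen, Grace, Zaid, Ximena, Kira, Rania. The first manager that appears in both chains is Zaid.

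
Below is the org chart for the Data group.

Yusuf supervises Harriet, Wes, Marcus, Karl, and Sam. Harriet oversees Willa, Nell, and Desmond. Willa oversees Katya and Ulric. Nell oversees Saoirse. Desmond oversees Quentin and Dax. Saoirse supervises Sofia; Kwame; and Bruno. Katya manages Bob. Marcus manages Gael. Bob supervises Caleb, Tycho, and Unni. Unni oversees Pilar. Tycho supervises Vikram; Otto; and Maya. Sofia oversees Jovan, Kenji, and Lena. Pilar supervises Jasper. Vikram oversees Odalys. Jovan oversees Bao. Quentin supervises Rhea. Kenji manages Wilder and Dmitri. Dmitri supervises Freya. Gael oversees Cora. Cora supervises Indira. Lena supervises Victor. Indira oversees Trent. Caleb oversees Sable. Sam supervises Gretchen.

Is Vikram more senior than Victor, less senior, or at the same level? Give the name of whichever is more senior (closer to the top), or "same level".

same level

Both Vikram and Victor are 6 levels below Yusuf.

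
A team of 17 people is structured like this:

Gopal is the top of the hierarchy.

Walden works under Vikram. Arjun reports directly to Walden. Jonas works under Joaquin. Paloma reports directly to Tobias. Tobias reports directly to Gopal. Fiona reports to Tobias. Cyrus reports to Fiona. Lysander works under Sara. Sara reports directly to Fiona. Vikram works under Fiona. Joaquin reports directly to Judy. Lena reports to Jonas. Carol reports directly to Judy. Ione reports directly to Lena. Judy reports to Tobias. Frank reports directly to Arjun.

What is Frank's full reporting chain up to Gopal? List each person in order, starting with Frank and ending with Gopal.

Frank -> Arjun -> Walden -> Vikram -> Fiona -> Tobias -> Gopal

Frank reports to Arjun. Arjun reports to Walden. Walden reports to Vikram. Vikram reports to Fiona. Fiona reports to Tobias. Tobias reports to Gopal. Gopal is at the top.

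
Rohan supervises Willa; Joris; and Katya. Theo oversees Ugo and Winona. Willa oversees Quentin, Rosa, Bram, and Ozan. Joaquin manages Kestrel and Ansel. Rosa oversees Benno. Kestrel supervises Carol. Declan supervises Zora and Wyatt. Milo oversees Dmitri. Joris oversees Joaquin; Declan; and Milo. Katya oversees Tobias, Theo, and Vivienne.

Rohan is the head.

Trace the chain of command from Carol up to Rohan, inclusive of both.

Carol -> Kestrel -> Joaquin -> Joris -> Rohan

Carol reports to Kestrel. Kestrel reports to Joaquin. Joaquin reports to Joris. Joris reports to Rohan. Rohan is at the top.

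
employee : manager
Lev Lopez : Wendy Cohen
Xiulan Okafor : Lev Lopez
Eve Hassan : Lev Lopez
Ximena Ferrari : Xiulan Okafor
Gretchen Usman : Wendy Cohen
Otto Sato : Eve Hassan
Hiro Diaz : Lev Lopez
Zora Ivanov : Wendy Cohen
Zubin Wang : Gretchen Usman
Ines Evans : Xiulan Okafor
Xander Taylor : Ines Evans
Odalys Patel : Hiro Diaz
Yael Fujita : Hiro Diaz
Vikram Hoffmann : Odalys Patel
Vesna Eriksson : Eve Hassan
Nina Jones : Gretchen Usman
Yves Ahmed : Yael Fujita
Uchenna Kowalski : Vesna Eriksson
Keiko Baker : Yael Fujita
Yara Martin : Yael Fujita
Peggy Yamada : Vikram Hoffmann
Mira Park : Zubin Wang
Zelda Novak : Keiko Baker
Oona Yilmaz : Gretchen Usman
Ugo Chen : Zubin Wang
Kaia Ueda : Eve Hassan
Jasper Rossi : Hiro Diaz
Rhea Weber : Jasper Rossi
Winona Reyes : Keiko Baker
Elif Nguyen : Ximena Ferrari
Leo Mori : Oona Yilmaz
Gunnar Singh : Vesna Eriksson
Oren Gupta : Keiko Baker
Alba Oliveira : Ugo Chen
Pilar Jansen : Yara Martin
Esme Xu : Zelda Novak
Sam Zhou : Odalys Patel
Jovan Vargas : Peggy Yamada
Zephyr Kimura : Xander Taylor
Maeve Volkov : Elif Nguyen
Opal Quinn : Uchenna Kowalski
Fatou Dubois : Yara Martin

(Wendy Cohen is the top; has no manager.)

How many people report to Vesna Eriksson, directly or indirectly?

3

Vesna Eriksson directly manages Uchenna Kowalski, Gunnar Singh. Under Uchenna Kowalski: Opal Quinn (1). Gunnar Singh has no reports. So Vesna Eriksson's organization is 2 direct reports plus everyone under them: 2 + 1 = 3.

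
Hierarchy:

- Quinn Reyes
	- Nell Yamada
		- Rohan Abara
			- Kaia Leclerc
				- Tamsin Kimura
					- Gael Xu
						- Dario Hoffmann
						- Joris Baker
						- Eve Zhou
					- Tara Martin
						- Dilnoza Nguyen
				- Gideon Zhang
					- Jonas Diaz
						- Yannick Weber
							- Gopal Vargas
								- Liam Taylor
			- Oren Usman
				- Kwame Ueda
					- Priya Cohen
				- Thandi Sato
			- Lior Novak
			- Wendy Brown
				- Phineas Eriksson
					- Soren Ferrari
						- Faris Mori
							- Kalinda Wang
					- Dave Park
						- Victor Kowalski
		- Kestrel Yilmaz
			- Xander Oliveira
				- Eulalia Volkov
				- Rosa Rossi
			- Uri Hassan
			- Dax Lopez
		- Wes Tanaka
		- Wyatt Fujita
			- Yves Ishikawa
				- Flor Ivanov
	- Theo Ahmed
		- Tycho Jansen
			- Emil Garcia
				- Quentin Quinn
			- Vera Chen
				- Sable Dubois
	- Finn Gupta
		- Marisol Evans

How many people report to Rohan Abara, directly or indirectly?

25

Rohan Abara directly manages Kaia Leclerc, Oren Usman, Lior Novak, Wendy Brown. Under Kaia Leclerc: Gideon Zhang, Jonas Diaz, Yannick Weber, Gopal Vargas, Liam Taylor, Tamsin Kimura, Tara Martin, Dilnoza Nguyen, Gael Xu, Eve Zhou, Joris Baker, Dario Hoffmann (12). Under Oren Usman: Thandi Sato, Kwame Ueda, Priya Cohen (3). Lior Novak has no reports. Under Wendy Brown: Phineas Eriksson, Dave Park, Victor Kowalski, Soren Ferrari, Faris Mori, Kalinda Wang (6). So Rohan Abara's organization is 4 direct reports plus everyone under them: 13 + 4 + 1 + 7 = 25.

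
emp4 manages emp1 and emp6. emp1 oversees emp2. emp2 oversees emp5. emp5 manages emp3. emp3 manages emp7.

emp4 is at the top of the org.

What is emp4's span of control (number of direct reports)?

emp4 directly manages emp1, emp6. That is 2 direct reports.

2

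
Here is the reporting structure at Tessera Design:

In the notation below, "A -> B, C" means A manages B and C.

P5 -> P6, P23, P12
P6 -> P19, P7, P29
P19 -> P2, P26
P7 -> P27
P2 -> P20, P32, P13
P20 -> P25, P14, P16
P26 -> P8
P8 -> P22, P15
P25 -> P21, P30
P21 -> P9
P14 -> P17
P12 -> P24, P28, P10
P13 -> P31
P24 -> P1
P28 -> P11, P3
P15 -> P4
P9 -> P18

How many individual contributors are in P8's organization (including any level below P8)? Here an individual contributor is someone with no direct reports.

2

The people in P8's organization with no one reporting to them are P4, P22. That is 2.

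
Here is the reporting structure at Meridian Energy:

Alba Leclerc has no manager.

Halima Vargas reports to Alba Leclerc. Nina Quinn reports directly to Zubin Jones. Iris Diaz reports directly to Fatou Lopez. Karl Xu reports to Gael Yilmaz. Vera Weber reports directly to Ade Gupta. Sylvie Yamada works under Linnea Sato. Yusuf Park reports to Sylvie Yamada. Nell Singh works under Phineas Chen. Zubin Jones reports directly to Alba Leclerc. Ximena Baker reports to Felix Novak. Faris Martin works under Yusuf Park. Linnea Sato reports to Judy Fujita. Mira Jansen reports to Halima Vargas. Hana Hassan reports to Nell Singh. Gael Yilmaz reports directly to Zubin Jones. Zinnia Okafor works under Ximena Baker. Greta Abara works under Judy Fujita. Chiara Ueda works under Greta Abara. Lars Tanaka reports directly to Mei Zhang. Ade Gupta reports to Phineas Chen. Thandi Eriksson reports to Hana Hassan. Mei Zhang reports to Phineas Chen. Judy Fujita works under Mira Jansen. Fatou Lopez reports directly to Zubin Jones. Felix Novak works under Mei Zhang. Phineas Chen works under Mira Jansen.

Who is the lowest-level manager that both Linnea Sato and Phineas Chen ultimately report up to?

Mira Jansen

Linnea Sato's chain of managers is Judy Fujita, Mira Jansen, Halima Vargas, Alba Leclerc. Phineas Chen's chain of managers is Mira Jansen, Halima Vargas, Alba Leclerc. The first manager that appears in both chains is Mira Jansen.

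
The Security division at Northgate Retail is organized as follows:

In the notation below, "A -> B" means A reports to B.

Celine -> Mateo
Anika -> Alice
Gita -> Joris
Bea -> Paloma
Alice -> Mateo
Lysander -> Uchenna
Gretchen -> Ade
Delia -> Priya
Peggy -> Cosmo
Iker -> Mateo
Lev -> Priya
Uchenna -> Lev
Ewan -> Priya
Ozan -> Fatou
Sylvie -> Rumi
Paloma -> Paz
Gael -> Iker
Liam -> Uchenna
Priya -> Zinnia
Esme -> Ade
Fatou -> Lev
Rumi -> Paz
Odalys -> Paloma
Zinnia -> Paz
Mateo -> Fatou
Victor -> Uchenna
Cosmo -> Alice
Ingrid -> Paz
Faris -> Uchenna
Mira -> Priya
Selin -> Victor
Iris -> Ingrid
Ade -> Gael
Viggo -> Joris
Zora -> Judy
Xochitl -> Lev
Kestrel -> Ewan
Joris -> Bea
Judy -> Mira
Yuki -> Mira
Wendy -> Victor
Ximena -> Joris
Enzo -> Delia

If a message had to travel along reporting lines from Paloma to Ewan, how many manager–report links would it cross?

4

Paloma is 1 level below Paz, and Ewan is 3 levels below Paz (their lowest common manager). The shortest path runs up from Paloma to Paz and back down to Ewan: 1 + 3 = 4 links.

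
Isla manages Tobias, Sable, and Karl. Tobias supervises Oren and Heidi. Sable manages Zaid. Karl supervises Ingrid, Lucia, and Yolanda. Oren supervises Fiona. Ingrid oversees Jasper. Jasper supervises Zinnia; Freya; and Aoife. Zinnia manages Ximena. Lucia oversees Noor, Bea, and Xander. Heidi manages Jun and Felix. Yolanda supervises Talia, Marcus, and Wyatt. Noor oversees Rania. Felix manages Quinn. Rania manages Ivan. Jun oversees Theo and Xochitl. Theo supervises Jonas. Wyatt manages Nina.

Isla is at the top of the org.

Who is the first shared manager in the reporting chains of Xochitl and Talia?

Xochitl's chain of managers is Jun, Heidi, Tobias, Isla. Talia's chain of managers is Yolanda, Karl, Isla. The first manager that appears in both chains is Isla.

Isla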